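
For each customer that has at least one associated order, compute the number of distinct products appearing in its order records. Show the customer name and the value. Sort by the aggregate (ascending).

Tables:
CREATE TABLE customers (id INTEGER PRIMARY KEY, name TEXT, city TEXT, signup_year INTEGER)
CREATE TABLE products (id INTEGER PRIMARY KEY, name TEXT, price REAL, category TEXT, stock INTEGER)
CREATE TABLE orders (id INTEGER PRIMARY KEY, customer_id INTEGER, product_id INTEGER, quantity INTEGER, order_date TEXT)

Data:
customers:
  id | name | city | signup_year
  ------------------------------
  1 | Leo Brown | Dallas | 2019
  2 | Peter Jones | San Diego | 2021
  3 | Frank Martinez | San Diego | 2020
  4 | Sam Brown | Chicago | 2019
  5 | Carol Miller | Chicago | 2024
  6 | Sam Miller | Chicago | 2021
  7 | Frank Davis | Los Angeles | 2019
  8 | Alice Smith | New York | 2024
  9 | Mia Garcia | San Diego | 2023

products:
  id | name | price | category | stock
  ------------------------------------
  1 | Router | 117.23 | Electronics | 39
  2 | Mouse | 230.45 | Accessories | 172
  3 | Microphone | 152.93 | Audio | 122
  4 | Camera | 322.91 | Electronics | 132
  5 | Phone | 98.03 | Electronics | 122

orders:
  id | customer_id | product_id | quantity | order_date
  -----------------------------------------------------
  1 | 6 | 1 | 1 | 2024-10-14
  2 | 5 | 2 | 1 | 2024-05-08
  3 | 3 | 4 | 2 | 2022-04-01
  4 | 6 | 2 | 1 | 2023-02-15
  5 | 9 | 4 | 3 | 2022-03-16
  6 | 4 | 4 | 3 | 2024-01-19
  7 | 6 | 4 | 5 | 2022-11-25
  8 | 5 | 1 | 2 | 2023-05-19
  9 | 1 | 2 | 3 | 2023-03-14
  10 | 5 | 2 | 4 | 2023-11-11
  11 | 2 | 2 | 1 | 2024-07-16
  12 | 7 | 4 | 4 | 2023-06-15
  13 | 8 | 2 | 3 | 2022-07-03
SELECT p.name, COUNT(DISTINCT c.product_id) AS distinct_product_count FROM orders c JOIN customers p ON c.customer_id = p.id GROUP BY p.id, p.name ORDER BY distinct_product_count ASC

Execution result:
name | distinct_product_count
Leo Brown | 1
Peter Jones | 1
Frank Martinez | 1
Sam Brown | 1
Frank Davis | 1
Alice Smith | 1
Mia Garcia | 1
Carol Miller | 2
Sam Miller | 3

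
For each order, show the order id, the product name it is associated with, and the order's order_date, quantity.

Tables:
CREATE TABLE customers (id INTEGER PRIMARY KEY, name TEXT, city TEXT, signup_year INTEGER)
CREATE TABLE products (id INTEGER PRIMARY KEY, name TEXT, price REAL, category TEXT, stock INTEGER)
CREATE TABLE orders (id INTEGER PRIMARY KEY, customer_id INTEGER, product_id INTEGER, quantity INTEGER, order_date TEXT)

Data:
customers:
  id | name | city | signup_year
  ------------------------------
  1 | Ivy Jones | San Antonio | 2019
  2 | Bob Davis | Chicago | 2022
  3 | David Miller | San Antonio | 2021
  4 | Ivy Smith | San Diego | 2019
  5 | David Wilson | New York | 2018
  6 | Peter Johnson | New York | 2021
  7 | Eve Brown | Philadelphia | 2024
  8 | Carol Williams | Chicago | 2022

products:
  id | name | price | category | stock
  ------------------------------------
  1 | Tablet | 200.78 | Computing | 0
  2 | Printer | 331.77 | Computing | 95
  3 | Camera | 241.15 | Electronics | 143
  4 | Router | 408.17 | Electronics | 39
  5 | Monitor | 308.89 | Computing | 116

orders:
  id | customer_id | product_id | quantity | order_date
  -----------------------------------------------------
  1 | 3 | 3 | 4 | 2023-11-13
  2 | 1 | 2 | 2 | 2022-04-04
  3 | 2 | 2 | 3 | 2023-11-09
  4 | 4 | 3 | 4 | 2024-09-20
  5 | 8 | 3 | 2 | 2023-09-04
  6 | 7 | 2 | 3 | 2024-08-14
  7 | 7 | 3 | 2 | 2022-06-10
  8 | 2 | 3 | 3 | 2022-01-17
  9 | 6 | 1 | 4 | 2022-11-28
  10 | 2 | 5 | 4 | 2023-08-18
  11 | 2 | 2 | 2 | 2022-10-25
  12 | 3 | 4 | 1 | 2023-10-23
SELECT c.id, p.name AS product, c.order_date, c.quantity FROM orders c JOIN products p ON c.product_id = p.id

Execution result:
id | product | order_date | quantity
1 | Camera | 2023-11-13 | 4
2 | Printer | 2022-04-04 | 2
3 | Printer | 2023-11-09 | 3
4 | Camera | 2024-09-20 | 4
5 | Camera | 2023-09-04 | 2
6 | Printer | 2024-08-14 | 3
7 | Camera | 2022-06-10 | 2
8 | Camera | 2022-01-17 | 3
9 | Tablet | 2022-11-28 | 4
10 | Monitor | 2023-08-18 | 4
11 | Printer | 2022-10-25 | 2
12 | Router | 2023-10-23 | 1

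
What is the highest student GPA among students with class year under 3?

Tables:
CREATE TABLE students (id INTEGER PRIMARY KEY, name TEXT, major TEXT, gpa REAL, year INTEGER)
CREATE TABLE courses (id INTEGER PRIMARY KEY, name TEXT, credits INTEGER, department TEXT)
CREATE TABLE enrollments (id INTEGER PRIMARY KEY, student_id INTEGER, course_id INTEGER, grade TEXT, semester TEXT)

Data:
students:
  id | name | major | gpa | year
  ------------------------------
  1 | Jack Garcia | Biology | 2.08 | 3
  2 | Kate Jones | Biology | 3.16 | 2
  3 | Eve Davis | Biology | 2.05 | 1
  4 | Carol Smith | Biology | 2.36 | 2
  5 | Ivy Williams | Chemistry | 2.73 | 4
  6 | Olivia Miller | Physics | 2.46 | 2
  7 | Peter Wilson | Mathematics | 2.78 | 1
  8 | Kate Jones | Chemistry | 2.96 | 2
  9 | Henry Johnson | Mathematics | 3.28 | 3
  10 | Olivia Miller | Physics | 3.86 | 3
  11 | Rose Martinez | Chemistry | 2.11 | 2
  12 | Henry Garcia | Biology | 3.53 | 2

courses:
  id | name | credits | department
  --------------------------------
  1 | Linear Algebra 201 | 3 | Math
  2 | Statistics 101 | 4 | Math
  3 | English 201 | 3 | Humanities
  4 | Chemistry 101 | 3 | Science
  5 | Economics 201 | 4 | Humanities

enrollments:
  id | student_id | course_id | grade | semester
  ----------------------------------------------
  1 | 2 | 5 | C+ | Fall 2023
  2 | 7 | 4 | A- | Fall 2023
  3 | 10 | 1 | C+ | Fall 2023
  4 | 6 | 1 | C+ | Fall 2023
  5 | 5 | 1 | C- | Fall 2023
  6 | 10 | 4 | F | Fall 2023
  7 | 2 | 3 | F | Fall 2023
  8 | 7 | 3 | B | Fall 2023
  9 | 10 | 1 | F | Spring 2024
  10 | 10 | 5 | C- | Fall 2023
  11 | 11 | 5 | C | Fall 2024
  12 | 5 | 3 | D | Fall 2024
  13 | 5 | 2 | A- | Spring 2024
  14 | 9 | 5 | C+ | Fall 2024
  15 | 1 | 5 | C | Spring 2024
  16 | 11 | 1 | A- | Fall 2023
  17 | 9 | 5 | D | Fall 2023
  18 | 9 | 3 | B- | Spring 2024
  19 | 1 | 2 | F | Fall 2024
SELECT MAX(gpa) FROM students WHERE year < 3

Execution result:
3.53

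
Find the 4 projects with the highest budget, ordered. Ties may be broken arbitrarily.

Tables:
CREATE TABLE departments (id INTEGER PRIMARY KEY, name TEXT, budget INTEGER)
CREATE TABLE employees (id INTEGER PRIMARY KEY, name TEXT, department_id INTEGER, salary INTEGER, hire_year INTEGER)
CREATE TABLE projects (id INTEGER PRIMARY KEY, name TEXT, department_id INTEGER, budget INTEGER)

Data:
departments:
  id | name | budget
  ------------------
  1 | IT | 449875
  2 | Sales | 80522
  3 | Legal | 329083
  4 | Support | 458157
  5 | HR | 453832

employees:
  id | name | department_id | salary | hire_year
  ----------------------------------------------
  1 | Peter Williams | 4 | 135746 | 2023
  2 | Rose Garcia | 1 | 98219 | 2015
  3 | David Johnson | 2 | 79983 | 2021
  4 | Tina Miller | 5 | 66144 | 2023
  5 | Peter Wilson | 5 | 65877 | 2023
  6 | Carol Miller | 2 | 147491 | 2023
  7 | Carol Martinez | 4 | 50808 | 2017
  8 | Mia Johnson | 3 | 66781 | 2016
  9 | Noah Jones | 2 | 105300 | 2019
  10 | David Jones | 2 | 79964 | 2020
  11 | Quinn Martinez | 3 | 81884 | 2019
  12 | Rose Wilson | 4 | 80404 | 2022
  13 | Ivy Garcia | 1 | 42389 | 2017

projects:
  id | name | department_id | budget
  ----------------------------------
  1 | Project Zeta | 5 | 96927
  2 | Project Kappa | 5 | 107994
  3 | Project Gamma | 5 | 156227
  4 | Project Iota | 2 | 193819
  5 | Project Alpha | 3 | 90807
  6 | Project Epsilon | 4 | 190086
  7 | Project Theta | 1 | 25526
SELECT name, budget FROM projects ORDER BY budget DESC LIMIT 4

Execution result:
name | budget
Project Iota | 193819
Project Epsilon | 190086
Project Gamma | 156227
Project Kappa | 107994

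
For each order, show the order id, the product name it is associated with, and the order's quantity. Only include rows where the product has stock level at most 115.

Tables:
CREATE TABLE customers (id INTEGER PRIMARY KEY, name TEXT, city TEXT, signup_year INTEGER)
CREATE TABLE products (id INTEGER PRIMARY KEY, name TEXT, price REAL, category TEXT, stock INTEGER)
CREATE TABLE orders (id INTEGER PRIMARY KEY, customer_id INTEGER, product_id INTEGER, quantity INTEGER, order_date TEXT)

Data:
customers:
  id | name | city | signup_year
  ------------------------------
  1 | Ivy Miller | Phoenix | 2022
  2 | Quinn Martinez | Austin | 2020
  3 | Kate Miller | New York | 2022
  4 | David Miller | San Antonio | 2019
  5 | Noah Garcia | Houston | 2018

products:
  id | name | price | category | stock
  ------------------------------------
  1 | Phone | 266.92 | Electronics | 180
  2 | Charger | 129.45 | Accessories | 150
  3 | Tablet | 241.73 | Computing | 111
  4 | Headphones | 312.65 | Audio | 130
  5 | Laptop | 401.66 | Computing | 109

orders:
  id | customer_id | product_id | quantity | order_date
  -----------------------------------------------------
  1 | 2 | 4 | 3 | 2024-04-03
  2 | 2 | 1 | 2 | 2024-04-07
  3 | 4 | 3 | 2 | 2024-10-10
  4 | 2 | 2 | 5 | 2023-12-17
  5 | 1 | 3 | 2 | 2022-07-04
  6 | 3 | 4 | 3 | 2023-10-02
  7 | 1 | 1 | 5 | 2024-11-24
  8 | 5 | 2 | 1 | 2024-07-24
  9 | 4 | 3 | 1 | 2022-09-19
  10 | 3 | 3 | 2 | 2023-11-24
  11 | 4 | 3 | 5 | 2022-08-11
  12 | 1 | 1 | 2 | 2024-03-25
SELECT c.id, p.name AS product, c.quantity FROM orders c JOIN products p ON c.product_id = p.id WHERE p.stock <= 115

Execution result:
id | product | quantity
3 | Tablet | 2
5 | Tablet | 2
9 | Tablet | 1
10 | Tablet | 2
11 | Tablet | 5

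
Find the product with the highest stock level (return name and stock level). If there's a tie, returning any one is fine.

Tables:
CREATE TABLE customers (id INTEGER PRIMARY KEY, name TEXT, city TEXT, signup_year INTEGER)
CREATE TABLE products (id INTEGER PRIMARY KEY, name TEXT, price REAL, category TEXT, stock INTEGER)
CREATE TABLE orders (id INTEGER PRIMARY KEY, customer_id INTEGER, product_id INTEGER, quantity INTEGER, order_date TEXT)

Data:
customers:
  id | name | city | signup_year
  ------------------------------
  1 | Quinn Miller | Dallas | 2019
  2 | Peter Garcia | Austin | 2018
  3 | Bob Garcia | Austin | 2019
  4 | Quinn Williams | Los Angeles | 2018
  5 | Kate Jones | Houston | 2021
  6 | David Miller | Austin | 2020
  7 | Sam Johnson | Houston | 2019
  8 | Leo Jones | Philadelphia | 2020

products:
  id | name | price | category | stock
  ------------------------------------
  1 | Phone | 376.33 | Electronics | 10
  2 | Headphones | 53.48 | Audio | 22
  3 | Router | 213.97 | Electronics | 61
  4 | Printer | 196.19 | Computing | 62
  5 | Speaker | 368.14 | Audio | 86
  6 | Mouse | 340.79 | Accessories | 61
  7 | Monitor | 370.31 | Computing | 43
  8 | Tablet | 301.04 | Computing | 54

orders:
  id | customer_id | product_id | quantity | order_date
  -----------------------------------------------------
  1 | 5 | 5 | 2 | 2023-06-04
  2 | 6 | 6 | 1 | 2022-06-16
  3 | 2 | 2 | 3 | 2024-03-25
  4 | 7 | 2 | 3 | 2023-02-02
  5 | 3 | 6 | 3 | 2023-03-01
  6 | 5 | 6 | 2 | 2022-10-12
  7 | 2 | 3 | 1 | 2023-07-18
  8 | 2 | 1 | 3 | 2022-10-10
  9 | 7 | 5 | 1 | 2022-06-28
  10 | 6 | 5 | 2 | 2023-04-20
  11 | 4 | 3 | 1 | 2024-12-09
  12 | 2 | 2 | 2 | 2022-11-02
SELECT name, stock FROM products ORDER BY stock DESC LIMIT 1

Execution result:
name | stock
Speaker | 86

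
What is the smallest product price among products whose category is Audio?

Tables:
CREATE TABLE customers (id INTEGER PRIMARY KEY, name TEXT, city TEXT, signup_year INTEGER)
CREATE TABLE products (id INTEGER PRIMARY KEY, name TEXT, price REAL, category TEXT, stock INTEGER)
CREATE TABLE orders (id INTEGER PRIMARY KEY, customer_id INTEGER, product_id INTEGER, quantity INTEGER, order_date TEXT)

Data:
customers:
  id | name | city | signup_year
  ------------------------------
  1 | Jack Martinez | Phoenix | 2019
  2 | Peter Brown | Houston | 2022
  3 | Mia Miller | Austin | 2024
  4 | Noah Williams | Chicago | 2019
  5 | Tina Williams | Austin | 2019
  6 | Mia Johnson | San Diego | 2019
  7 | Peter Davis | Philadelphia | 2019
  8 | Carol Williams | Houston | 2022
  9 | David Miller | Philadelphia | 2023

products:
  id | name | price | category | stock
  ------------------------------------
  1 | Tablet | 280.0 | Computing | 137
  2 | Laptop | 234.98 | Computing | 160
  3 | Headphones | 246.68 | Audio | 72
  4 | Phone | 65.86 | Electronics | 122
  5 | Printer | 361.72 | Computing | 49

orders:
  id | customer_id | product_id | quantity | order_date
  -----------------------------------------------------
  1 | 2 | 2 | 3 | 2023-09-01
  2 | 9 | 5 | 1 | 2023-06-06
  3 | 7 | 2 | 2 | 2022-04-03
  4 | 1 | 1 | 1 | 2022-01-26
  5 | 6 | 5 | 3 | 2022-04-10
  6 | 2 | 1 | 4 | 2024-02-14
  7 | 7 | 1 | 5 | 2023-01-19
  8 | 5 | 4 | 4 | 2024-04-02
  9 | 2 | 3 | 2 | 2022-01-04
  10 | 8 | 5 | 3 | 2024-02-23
SELECT MIN(price) FROM products WHERE category = 'Audio'

Execution result:
246.68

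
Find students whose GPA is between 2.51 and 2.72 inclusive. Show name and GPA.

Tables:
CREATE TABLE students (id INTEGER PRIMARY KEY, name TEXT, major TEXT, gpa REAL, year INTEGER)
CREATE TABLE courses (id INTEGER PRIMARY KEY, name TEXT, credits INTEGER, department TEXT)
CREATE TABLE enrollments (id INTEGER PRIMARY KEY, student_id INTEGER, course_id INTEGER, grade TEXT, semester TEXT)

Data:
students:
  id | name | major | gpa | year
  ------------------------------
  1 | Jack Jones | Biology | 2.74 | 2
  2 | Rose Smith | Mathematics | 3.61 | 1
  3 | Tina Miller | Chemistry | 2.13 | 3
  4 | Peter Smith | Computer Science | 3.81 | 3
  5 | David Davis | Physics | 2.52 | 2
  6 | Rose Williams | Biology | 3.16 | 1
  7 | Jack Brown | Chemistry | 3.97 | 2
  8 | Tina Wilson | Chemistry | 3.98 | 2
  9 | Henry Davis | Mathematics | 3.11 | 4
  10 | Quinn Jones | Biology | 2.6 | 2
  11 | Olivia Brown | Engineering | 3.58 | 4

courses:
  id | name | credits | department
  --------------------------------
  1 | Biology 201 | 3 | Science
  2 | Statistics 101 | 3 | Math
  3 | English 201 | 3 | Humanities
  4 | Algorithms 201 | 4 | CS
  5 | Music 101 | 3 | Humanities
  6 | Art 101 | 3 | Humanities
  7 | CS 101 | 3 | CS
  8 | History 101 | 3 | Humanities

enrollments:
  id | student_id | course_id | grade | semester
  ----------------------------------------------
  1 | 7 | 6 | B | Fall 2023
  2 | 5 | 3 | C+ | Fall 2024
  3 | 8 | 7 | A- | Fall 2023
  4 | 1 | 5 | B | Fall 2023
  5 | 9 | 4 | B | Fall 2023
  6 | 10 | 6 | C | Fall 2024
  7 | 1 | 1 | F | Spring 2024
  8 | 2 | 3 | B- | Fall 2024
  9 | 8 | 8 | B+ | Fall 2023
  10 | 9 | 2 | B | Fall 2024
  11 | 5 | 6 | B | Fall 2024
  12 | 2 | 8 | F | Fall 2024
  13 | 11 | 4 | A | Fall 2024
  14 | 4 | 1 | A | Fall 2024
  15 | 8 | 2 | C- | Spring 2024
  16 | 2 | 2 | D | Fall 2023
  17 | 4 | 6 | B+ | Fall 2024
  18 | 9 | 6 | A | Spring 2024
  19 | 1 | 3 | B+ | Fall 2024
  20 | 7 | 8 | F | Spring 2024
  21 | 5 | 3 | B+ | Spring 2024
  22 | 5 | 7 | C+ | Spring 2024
SELECT name, gpa FROM students WHERE gpa BETWEEN 2.51 AND 2.72

Execution result:
name | gpa
David Davis | 2.52
Quinn Jones | 2.60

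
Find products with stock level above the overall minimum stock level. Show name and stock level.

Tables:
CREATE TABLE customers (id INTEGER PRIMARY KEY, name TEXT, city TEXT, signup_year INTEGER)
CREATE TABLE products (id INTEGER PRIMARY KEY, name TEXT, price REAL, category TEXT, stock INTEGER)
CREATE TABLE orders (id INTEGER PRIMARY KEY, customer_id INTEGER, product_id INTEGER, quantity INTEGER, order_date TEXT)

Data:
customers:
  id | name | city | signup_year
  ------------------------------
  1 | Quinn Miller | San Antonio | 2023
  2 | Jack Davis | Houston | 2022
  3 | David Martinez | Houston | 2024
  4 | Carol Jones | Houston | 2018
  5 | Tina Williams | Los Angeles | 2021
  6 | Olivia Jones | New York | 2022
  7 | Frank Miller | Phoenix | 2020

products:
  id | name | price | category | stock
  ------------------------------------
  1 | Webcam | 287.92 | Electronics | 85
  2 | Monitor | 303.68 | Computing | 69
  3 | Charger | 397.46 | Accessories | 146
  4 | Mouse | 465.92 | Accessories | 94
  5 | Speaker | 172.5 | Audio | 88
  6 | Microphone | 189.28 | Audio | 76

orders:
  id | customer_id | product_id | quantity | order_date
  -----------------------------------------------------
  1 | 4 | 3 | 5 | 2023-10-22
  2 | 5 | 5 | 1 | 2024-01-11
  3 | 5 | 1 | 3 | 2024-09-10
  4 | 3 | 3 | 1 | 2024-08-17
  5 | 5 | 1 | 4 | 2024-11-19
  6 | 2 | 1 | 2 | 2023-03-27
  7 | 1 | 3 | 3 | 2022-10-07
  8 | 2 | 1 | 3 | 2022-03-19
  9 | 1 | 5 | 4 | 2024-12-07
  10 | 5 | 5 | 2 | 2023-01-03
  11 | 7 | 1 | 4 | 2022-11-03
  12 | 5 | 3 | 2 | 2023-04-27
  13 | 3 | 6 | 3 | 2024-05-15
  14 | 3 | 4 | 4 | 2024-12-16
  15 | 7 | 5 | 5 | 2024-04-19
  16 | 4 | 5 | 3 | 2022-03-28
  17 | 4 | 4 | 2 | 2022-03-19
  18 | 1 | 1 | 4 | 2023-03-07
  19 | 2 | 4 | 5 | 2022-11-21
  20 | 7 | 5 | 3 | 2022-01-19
SELECT name, stock FROM products WHERE stock > (SELECT MIN(stock) FROM products)

Execution result:
name | stock
Webcam | 85
Charger | 146
Mouse | 94
Speaker | 88
Microphone | 76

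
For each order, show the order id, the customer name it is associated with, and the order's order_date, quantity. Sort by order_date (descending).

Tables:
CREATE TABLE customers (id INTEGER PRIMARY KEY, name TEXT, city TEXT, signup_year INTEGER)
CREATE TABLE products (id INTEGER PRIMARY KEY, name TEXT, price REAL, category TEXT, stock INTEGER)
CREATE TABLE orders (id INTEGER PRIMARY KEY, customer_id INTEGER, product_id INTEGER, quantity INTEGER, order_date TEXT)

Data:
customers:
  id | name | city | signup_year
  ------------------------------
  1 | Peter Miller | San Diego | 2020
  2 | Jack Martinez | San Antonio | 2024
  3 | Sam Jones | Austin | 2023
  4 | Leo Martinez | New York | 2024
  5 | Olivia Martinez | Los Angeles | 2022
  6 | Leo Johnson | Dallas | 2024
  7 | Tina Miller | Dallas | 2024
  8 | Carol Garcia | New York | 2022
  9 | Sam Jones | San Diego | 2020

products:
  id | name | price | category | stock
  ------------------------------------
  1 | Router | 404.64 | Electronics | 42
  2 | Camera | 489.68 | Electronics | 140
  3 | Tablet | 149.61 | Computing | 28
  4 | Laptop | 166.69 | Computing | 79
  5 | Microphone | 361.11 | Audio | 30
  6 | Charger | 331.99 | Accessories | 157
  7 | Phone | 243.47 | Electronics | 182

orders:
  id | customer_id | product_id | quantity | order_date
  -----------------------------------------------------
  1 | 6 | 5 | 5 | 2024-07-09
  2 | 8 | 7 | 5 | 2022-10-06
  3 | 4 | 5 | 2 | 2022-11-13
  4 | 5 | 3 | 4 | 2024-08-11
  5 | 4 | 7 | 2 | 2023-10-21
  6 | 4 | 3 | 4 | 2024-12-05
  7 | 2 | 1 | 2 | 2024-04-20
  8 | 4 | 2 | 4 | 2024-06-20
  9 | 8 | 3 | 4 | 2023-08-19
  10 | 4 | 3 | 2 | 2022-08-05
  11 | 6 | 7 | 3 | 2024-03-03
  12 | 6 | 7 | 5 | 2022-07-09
SELECT c.id, p.name AS customer, c.order_date, c.quantity FROM orders c JOIN customers p ON c.customer_id = p.id ORDER BY c.order_date DESC

Execution result:
id | customer | order_date | quantity
6 | Leo Martinez | 2024-12-05 | 4
4 | Olivia Martinez | 2024-08-11 | 4
1 | Leo Johnson | 2024-07-09 | 5
8 | Leo Martinez | 2024-06-20 | 4
7 | Jack Martinez | 2024-04-20 | 2
11 | Leo Johnson | 2024-03-03 | 3
5 | Leo Martinez | 2023-10-21 | 2
9 | Carol Garcia | 2023-08-19 | 4
3 | Leo Martinez | 2022-11-13 | 2
2 | Carol Garcia | 2022-10-06 | 5
10 | Leo Martinez | 2022-08-05 | 2
12 | Leo Johnson | 2022-07-09 | 5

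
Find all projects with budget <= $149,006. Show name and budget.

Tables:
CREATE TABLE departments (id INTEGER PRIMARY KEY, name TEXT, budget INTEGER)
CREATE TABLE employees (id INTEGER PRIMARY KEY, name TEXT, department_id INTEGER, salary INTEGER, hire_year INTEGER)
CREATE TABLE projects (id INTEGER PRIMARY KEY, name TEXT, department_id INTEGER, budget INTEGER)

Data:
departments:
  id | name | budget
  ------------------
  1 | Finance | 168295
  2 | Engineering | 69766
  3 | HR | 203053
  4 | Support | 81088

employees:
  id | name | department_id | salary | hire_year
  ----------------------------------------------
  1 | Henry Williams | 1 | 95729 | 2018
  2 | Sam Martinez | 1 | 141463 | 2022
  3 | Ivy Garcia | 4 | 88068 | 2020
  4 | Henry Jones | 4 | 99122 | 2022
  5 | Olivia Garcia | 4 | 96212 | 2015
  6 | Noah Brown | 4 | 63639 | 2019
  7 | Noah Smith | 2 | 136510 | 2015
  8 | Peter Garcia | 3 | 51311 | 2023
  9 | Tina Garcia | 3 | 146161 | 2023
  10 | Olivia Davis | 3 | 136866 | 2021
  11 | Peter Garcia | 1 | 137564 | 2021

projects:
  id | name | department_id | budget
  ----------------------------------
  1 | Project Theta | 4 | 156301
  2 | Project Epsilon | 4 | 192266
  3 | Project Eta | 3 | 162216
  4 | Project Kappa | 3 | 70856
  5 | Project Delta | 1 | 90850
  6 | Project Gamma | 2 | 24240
SELECT name, budget FROM projects WHERE budget <= 149006

Execution result:
name | budget
Project Kappa | 70856
Project Delta | 90850
Project Gamma | 24240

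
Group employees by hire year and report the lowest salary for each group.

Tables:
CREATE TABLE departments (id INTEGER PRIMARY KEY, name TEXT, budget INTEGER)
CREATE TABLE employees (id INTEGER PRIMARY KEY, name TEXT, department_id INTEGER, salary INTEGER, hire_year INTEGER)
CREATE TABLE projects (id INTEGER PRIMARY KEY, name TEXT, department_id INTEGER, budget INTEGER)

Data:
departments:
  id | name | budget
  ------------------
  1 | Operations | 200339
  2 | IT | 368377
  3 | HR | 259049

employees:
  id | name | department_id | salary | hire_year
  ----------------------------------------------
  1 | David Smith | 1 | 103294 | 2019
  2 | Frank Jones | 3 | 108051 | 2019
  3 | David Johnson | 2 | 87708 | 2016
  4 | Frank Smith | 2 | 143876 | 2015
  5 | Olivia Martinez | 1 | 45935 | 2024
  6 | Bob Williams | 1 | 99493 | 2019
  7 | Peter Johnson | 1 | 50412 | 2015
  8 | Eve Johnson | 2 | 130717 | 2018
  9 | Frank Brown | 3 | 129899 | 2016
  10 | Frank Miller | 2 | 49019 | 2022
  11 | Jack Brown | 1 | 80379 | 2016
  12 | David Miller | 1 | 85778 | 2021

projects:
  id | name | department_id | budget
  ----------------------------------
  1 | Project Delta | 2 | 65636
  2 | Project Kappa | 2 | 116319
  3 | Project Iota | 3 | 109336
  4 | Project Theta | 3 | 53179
SELECT hire_year, MIN(salary) AS min_salary FROM employees GROUP BY hire_year

Execution result:
hire_year | min_salary
2015 | 50412
2016 | 80379
2018 | 130717
2019 | 99493
2021 | 85778
2022 | 49019
2024 | 45935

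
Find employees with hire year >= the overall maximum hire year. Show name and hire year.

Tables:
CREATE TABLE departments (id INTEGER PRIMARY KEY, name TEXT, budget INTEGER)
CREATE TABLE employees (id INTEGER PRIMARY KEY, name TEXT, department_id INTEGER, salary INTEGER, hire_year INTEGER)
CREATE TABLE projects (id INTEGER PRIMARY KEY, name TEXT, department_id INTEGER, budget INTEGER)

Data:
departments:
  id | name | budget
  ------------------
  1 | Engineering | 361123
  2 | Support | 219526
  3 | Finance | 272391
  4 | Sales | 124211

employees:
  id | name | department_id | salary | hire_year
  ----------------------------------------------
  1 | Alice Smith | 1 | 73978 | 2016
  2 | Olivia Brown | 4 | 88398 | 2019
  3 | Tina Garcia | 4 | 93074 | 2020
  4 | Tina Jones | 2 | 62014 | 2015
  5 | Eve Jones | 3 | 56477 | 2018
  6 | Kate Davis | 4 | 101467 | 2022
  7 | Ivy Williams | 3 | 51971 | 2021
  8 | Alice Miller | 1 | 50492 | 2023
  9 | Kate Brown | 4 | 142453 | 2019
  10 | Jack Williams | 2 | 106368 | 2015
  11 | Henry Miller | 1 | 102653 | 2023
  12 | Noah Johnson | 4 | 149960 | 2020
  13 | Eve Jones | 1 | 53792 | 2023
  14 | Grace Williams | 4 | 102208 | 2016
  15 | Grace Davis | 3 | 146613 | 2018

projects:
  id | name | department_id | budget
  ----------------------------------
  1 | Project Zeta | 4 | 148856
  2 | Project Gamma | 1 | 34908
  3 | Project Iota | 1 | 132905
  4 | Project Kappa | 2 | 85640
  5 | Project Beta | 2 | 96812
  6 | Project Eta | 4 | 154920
SELECT name, hire_year FROM employees WHERE hire_year >= (SELECT MAX(hire_year) FROM employees)

Execution result:
name | hire_year
Alice Miller | 2023
Henry Miller | 2023
Eve Jones | 2023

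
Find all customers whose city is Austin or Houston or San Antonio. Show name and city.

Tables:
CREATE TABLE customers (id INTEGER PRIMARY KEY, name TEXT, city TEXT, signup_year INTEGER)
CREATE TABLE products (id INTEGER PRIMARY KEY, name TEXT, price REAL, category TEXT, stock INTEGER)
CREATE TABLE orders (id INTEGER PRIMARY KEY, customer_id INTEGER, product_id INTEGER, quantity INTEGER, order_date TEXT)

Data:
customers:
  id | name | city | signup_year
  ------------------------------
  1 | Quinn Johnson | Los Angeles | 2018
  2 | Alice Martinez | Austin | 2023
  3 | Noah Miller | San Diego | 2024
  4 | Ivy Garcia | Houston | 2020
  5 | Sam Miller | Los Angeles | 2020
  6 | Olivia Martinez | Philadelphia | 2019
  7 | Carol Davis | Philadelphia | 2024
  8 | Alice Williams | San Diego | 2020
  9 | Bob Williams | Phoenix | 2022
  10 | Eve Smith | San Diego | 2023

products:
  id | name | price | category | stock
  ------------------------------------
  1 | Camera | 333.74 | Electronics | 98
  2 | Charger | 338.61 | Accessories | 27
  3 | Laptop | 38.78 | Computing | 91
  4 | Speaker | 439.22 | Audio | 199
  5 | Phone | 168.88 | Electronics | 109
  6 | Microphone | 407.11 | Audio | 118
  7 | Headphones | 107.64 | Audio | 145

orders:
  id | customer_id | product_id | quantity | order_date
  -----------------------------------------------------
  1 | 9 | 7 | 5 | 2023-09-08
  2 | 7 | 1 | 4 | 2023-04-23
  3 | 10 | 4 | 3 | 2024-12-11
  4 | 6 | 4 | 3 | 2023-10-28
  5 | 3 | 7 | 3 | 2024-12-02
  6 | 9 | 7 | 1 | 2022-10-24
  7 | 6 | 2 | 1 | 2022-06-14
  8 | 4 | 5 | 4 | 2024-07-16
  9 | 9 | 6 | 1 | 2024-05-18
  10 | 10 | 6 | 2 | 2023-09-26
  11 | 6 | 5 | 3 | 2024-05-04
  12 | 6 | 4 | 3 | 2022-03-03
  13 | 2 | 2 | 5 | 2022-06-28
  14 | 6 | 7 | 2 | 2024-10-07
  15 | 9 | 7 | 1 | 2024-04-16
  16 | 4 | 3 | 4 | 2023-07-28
SELECT name, city FROM customers WHERE city IN ('Austin', 'Houston', 'San Antonio')

Execution result:
name | city
Alice Martinez | Austin
Ivy Garcia | Houston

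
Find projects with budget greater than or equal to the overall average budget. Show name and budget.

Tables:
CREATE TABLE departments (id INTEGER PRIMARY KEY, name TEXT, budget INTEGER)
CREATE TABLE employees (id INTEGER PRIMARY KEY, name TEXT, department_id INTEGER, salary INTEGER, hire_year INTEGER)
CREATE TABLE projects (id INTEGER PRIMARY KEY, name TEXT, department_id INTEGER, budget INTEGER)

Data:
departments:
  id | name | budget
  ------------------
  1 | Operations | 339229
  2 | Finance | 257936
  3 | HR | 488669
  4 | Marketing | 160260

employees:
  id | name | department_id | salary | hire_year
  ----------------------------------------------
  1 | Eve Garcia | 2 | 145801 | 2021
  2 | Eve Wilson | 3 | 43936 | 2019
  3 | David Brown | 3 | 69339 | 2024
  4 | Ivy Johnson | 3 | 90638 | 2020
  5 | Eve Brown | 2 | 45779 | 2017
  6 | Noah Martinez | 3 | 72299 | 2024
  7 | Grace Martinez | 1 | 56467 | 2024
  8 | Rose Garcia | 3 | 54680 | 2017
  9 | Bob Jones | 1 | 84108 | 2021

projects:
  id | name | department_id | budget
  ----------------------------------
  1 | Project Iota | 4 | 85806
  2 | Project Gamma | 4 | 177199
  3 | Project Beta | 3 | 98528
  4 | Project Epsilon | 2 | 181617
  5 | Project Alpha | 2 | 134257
SELECT name, budget FROM projects WHERE budget >= (SELECT AVG(budget) FROM projects)

Execution result:
name | budget
Project Gamma | 177199
Project Epsilon | 181617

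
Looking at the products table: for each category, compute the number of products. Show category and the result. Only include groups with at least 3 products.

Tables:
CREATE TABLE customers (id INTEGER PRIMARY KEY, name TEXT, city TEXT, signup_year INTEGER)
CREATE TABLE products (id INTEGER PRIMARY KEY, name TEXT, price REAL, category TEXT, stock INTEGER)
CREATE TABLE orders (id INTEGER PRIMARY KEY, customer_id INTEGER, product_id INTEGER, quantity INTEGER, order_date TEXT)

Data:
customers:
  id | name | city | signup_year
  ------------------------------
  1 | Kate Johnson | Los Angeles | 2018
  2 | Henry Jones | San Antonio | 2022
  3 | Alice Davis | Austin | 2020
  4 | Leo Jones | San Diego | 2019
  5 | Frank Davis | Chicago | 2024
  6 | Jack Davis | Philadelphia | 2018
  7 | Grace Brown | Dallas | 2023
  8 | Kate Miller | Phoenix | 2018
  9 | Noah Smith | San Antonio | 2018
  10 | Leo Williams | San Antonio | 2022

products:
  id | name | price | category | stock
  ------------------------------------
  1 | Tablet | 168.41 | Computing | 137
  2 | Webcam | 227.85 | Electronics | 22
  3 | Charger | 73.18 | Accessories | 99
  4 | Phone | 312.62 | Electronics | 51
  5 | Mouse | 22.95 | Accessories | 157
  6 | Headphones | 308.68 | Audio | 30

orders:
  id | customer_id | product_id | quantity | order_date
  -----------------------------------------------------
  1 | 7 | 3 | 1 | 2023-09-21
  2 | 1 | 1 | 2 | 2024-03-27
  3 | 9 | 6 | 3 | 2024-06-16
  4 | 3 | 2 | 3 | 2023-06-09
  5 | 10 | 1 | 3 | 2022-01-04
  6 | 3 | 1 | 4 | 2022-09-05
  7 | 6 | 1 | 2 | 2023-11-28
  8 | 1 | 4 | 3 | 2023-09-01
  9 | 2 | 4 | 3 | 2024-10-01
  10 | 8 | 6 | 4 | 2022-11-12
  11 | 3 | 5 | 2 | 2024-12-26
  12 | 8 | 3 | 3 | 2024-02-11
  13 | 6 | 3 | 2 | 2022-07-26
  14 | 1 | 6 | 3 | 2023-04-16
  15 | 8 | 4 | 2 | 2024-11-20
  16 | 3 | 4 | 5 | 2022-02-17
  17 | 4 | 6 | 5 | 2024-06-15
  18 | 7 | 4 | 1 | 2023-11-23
SELECT category, COUNT(*) AS n FROM products GROUP BY category HAVING COUNT(*) >= 3

Execution result:
(no rows)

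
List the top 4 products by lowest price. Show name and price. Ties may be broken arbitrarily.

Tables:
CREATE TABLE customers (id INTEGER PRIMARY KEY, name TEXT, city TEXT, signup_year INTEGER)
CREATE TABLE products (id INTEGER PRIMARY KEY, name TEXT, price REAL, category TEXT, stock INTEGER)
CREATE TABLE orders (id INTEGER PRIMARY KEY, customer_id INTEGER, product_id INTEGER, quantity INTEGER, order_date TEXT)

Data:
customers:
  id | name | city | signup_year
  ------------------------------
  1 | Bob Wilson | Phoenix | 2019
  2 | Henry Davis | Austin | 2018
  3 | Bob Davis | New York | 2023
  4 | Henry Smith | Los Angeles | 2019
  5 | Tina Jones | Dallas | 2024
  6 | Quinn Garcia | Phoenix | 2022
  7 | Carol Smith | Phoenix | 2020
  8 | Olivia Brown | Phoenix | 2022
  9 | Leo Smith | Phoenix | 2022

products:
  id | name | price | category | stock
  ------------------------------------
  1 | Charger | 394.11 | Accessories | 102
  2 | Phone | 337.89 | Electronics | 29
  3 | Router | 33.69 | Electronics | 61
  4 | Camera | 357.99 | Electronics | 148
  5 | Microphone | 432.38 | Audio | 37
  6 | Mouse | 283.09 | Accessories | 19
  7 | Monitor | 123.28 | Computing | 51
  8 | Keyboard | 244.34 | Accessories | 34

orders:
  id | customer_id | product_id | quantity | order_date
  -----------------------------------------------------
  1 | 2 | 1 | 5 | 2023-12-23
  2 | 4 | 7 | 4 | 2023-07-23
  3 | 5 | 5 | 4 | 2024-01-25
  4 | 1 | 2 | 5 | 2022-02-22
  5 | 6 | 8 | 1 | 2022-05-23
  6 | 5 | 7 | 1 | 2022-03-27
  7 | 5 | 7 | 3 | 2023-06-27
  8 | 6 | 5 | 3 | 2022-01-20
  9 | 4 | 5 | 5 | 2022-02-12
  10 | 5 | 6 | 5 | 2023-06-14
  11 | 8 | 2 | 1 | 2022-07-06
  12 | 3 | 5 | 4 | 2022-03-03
SELECT name, price FROM products ORDER BY price ASC LIMIT 4

Execution result:
name | price
Router | 33.69
Monitor | 123.28
Keyboard | 244.34
Mouse | 283.09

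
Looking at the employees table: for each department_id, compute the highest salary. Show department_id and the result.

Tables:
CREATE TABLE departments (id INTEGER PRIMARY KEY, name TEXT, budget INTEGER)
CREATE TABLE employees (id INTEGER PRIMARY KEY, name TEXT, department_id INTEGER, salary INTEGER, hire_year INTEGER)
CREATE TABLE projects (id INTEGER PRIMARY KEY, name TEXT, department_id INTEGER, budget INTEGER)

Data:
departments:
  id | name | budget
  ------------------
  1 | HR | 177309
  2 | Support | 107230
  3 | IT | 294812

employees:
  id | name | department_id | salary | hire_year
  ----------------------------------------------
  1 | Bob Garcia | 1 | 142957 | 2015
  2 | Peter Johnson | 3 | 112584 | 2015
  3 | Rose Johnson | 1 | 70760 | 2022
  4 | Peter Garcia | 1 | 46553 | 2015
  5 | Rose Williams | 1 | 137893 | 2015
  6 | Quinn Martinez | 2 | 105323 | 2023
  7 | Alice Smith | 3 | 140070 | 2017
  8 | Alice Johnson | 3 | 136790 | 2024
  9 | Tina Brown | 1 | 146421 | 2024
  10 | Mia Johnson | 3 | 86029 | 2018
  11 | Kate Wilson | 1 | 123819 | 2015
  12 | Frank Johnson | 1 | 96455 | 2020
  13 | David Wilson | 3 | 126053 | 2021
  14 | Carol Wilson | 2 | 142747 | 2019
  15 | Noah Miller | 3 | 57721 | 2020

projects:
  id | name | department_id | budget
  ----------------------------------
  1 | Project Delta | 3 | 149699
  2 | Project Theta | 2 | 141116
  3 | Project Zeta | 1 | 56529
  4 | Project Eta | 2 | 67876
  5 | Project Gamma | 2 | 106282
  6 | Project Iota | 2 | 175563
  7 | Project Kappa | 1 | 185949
SELECT department_id, MAX(salary) AS max_salary FROM employees GROUP BY department_id

Execution result:
department_id | max_salary
1 | 146421
2 | 142747
3 | 140070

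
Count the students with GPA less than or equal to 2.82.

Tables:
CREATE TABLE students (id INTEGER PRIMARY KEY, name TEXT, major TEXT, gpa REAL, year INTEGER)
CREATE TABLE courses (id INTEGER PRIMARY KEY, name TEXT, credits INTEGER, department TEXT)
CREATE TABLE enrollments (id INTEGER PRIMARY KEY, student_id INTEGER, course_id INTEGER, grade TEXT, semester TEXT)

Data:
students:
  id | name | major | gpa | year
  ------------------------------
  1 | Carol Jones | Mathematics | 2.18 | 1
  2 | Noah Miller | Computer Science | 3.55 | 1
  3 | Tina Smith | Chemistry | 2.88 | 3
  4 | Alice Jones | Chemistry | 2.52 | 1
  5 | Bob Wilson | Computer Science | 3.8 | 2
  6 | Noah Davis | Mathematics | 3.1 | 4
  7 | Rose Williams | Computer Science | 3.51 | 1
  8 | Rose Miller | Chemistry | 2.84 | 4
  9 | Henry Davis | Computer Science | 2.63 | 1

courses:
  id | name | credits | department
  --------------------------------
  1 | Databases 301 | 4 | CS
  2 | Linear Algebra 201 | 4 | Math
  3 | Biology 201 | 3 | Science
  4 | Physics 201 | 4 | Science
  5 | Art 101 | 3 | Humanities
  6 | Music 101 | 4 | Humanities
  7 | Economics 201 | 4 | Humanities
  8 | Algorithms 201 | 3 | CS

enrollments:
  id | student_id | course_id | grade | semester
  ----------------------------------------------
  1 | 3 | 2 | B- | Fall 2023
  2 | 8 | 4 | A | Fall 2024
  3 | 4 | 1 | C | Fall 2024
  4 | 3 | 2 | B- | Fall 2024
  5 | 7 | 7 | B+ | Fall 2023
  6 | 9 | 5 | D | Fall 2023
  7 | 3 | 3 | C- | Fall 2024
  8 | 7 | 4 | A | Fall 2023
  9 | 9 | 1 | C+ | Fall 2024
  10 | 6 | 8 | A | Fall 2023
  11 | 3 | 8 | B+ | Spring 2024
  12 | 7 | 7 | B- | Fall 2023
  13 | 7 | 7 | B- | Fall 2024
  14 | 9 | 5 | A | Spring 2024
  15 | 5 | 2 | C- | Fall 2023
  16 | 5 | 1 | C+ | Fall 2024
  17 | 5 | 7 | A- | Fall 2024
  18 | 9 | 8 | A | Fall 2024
SELECT COUNT(*) FROM students WHERE gpa <= 2.82

Execution result:
3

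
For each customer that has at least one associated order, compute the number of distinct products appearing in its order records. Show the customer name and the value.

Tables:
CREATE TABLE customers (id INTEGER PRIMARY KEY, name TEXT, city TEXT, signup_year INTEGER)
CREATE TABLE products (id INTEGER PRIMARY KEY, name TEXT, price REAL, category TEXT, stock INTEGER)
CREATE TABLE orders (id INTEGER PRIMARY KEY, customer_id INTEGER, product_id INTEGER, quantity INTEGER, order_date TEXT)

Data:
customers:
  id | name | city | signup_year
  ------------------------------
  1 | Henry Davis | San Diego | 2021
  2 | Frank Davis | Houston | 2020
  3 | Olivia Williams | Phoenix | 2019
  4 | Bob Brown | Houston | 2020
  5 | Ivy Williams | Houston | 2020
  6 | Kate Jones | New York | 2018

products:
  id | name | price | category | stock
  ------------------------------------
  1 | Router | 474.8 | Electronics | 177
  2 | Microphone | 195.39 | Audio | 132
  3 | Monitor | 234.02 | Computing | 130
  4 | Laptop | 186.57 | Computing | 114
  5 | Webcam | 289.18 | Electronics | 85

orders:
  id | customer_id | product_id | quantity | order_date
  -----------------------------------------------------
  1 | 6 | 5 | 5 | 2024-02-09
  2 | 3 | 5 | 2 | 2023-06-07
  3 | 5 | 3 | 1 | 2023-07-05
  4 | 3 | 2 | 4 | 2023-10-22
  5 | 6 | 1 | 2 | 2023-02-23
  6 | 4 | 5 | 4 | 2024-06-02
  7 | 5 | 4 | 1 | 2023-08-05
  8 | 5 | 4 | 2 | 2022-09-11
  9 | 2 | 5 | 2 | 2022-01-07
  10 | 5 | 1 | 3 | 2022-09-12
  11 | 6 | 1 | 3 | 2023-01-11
SELECT p.name, COUNT(DISTINCT c.product_id) AS distinct_product_count FROM orders c JOIN customers p ON c.customer_id = p.id GROUP BY p.id, p.name

Execution result:
name | distinct_product_count
Frank Davis | 1
Olivia Williams | 2
Bob Brown | 1
Ivy Williams | 3
Kate Jones | 2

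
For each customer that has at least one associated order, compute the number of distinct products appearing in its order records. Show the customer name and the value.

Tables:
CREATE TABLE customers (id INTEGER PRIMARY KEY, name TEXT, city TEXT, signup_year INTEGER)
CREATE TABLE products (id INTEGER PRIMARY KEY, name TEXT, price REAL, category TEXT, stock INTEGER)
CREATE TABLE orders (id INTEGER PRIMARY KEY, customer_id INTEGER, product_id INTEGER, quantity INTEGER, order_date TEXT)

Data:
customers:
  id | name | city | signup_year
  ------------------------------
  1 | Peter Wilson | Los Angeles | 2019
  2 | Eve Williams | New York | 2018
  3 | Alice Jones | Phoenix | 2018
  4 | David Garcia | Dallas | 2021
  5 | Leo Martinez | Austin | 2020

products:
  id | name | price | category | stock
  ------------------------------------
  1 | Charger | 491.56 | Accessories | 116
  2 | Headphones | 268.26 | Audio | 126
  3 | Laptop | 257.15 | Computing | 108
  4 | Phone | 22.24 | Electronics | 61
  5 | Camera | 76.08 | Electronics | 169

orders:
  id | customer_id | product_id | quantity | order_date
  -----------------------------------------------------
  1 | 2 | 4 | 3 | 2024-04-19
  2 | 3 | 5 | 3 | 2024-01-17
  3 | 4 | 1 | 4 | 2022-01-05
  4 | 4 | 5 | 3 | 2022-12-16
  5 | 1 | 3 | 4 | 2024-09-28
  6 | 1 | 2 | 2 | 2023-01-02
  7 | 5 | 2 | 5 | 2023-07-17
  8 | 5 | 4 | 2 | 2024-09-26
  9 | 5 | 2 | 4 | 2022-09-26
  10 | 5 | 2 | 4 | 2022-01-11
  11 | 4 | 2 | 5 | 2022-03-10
SELECT p.name, COUNT(DISTINCT c.product_id) AS distinct_product_count FROM orders c JOIN customers p ON c.customer_id = p.id GROUP BY p.id, p.name

Execution result:
name | distinct_product_count
Peter Wilson | 2
Eve Williams | 1
Alice Jones | 1
David Garcia | 3
Leo Martinez | 2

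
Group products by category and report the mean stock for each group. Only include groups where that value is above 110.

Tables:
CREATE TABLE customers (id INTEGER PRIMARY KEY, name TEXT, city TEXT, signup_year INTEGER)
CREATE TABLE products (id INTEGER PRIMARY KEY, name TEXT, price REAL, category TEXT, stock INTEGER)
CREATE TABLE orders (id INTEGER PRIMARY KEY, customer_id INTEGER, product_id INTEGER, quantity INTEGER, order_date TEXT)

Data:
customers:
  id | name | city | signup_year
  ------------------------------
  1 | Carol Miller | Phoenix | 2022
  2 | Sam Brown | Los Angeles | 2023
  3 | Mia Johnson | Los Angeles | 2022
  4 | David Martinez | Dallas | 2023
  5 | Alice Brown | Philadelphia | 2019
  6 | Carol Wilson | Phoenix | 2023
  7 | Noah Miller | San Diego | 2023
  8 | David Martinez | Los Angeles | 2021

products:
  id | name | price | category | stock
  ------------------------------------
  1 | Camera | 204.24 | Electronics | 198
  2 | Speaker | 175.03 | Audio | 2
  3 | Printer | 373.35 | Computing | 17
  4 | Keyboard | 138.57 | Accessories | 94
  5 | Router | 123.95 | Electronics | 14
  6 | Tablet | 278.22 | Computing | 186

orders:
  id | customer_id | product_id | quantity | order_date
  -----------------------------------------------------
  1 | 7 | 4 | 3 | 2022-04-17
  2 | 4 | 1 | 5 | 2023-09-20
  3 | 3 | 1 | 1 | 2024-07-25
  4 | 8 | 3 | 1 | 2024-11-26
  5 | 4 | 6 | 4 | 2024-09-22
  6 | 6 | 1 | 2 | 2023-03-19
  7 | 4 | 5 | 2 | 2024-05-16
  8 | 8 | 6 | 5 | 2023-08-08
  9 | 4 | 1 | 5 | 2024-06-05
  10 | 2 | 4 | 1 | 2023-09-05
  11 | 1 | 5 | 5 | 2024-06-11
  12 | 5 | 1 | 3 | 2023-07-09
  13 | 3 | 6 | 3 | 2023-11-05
SELECT category, AVG(stock) AS avg_stock FROM products GROUP BY category HAVING AVG(stock) > 110

Execution result:
(no rows)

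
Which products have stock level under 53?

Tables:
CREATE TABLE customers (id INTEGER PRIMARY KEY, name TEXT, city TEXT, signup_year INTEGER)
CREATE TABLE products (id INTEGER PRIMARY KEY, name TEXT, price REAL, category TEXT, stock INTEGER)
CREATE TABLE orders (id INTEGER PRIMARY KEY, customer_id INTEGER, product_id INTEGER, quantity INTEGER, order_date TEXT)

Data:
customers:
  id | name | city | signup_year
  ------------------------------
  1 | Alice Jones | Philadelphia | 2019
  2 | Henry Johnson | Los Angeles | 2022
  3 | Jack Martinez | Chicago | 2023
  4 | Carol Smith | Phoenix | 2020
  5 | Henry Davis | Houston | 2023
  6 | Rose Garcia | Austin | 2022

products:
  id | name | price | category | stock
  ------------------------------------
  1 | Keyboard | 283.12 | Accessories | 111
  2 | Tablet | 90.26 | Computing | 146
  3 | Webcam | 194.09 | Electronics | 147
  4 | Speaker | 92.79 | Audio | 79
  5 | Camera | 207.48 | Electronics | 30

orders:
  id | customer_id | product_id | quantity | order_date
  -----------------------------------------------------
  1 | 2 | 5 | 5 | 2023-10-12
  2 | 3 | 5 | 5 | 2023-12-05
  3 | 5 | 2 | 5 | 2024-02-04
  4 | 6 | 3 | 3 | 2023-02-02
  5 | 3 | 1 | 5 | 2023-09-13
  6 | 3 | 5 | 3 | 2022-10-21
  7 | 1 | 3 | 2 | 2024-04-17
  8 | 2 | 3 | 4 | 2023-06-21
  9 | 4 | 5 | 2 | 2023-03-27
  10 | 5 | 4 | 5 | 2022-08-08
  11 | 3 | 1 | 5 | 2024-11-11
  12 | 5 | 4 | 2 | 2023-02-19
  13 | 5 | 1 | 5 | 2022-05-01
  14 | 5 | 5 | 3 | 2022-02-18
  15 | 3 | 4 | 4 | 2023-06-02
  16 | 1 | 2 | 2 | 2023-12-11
SELECT name, stock FROM products WHERE stock < 53

Execution result:
name | stock
Camera | 30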